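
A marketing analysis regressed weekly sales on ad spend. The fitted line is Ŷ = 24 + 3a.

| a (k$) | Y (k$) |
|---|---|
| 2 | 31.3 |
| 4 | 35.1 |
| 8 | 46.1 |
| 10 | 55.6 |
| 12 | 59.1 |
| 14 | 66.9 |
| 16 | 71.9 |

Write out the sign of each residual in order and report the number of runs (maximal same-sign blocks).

a=2: Ŷ = 24 + 3·2 = 30; r = 31.3 − 30 = 1.3
a=4: Ŷ = 24 + 3·4 = 36; r = 35.1 − 36 = -0.9
a=8: Ŷ = 24 + 3·8 = 48; r = 46.1 − 48 = -1.9
a=10: Ŷ = 24 + 3·10 = 54; r = 55.6 − 54 = 1.6
a=12: Ŷ = 24 + 3·12 = 60; r = 59.1 − 60 = -0.9
a=14: Ŷ = 24 + 3·14 = 66; r = 66.9 − 66 = 0.9
a=16: Ŷ = 24 + 3·16 = 72; r = 71.9 − 72 = -0.1
Signs: + − − + − + −
Runs: +×1, −×2, +×1, −×1, +×1, −×1 → 6

6 runs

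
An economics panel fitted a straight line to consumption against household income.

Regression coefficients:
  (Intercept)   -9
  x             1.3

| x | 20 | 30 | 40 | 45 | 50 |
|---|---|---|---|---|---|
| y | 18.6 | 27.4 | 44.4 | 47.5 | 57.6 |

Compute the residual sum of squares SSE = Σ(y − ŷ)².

x=20: ŷ = -9 + 1.3·20 = 17; e = 18.6 − 17 = 1.6
x=30: ŷ = -9 + 1.3·30 = 30; e = 27.4 − 30 = -2.6
x=40: ŷ = -9 + 1.3·40 = 43; e = 44.4 − 43 = 1.4
x=45: ŷ = -9 + 1.3·45 = 49.5; e = 47.5 − 49.5 = -2
x=50: ŷ = -9 + 1.3·50 = 56; e = 57.6 − 56 = 1.6
SSE = 2.56 + 6.76 + 1.96 + 4 + 2.56 = 17.84

SSE = 17.84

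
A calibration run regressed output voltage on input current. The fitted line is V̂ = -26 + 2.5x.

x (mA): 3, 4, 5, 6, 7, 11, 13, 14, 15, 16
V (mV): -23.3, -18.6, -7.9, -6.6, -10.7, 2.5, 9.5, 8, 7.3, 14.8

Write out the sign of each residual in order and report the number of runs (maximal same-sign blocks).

6 runs

x=3: V̂ = -26 + 2.5·3 = -18.5; e = -23.3 − (-18.5) = -4.8
x=4: V̂ = -26 + 2.5·4 = -16; e = -18.6 − (-16) = -2.6
x=5: V̂ = -26 + 2.5·5 = -13.5; e = -7.9 − (-13.5) = 5.6
x=6: V̂ = -26 + 2.5·6 = -11; e = -6.6 − (-11) = 4.4
x=7: V̂ = -26 + 2.5·7 = -8.5; e = -10.7 − (-8.5) = -2.2
x=11: V̂ = -26 + 2.5·11 = 1.5; e = 2.5 − 1.5 = 1
x=13: V̂ = -26 + 2.5·13 = 6.5; e = 9.5 − 6.5 = 3
x=14: V̂ = -26 + 2.5·14 = 9; e = 8 − 9 = -1
x=15: V̂ = -26 + 2.5·15 = 11.5; e = 7.3 − 11.5 = -4.2
x=16: V̂ = -26 + 2.5·16 = 14; e = 14.8 − 14 = 0.8
Signs: − − + + − + + − − +
Runs: −×2, +×2, −×1, +×2, −×2, +×1 → 6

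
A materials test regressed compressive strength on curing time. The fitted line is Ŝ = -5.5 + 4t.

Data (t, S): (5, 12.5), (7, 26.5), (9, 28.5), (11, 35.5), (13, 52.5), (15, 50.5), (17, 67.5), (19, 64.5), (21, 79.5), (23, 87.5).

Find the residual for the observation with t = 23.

r = 1

Ŝ = -5.5 + 4·23 = 86.5
r = 87.5 − 86.5 = 1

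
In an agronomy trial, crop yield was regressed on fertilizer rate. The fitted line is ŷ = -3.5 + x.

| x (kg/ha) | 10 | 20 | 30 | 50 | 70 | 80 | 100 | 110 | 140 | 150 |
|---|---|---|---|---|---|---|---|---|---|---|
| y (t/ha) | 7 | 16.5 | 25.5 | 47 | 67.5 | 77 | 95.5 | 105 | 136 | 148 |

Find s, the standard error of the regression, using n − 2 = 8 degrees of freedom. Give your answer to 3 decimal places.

s = 1.031

x=10: ŷ = -3.5 + 10 = 6.5; e = 7 − 6.5 = 0.5
x=20: ŷ = -3.5 + 20 = 16.5; e = 16.5 − 16.5 = 0
x=30: ŷ = -3.5 + 30 = 26.5; e = 25.5 − 26.5 = -1
x=50: ŷ = -3.5 + 50 = 46.5; e = 47 − 46.5 = 0.5
x=70: ŷ = -3.5 + 70 = 66.5; e = 67.5 − 66.5 = 1
x=80: ŷ = -3.5 + 80 = 76.5; e = 77 − 76.5 = 0.5
x=100: ŷ = -3.5 + 100 = 96.5; e = 95.5 − 96.5 = -1
x=110: ŷ = -3.5 + 110 = 106.5; e = 105 − 106.5 = -1.5
x=140: ŷ = -3.5 + 140 = 136.5; e = 136 − 136.5 = -0.5
x=150: ŷ = -3.5 + 150 = 146.5; e = 148 − 146.5 = 1.5
SSE = 0.25 + 0 + 1 + 0.25 + 1 + 0.25 + 1 + 2.25 + 0.25 + 2.25 = 8.5
s = √(8.5/8) = √1.0625 ≈ 1.031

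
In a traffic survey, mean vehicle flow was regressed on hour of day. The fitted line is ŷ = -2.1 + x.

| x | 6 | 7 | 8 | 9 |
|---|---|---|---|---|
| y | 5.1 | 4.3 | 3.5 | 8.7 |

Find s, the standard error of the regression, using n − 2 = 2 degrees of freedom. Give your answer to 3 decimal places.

s = 2.324

x=6: ŷ = -2.1 + 6 = 3.9; r = 5.1 − 3.9 = 1.2
x=7: ŷ = -2.1 + 7 = 4.9; r = 4.3 − 4.9 = -0.6
x=8: ŷ = -2.1 + 8 = 5.9; r = 3.5 − 5.9 = -2.4
x=9: ŷ = -2.1 + 9 = 6.9; r = 8.7 − 6.9 = 1.8
SSE = 1.44 + 0.36 + 5.76 + 3.24 = 10.8
s = √(10.8/2) = √5.4 ≈ 2.324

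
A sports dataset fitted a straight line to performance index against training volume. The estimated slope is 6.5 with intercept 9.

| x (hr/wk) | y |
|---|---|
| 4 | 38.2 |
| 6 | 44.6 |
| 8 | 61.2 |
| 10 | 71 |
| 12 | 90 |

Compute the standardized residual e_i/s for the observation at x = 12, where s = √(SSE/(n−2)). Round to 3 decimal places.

0.823

x=4: ŷ = 9 + 6.5·4 = 35; e = 38.2 − 35 = 3.2
x=6: ŷ = 9 + 6.5·6 = 48; e = 44.6 − 48 = -3.4
x=8: ŷ = 9 + 6.5·8 = 61; e = 61.2 − 61 = 0.2
x=10: ŷ = 9 + 6.5·10 = 74; e = 71 − 74 = -3
x=12: ŷ = 9 + 6.5·12 = 87; e = 90 − 87 = 3
SSE = 10.24 + 11.56 + 0.04 + 9 + 9 = 39.84
s = √(39.84/3) = 3.64417
e/s = 3 / 3.64417 = 0.823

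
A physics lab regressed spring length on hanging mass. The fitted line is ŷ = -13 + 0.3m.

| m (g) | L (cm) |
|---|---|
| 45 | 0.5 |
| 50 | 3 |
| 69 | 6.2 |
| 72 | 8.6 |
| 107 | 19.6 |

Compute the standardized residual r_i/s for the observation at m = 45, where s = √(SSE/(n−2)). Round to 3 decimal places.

m=45: ŷ = -13 + 0.3·45 = 0.5; r = 0.5 − 0.5 = 0
m=50: ŷ = -13 + 0.3·50 = 2; r = 3 − 2 = 1
m=69: ŷ = -13 + 0.3·69 = 7.7; r = 6.2 − 7.7 = -1.5
m=72: ŷ = -13 + 0.3·72 = 8.6; r = 8.6 − 8.6 = 0
m=107: ŷ = -13 + 0.3·107 = 19.1; r = 19.6 − 19.1 = 0.5
SSE = 0 + 1 + 2.25 + 0 + 0.25 = 3.5
s = √(3.5/3) = 1.08012
r/s = 0 / 1.08012 = 0.000

0.000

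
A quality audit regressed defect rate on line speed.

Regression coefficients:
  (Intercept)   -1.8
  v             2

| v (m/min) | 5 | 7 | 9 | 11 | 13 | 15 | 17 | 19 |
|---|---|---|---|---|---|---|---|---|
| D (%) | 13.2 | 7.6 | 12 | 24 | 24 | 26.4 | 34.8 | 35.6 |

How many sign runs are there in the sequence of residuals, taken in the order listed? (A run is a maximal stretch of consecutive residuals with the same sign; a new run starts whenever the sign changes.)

v=5: D̂ = -1.8 + 2·5 = 8.2; r = 13.2 − 8.2 = 5
v=7: D̂ = -1.8 + 2·7 = 12.2; r = 7.6 − 12.2 = -4.6
v=9: D̂ = -1.8 + 2·9 = 16.2; r = 12 − 16.2 = -4.2
v=11: D̂ = -1.8 + 2·11 = 20.2; r = 24 − 20.2 = 3.8
v=13: D̂ = -1.8 + 2·13 = 24.2; r = 24 − 24.2 = -0.2
v=15: D̂ = -1.8 + 2·15 = 28.2; r = 26.4 − 28.2 = -1.8
v=17: D̂ = -1.8 + 2·17 = 32.2; r = 34.8 − 32.2 = 2.6
v=19: D̂ = -1.8 + 2·19 = 36.2; r = 35.6 − 36.2 = -0.6
Signs: + − − + − − + −
Runs: +×1, −×2, +×1, −×2, +×1, −×1 → 6

6 runs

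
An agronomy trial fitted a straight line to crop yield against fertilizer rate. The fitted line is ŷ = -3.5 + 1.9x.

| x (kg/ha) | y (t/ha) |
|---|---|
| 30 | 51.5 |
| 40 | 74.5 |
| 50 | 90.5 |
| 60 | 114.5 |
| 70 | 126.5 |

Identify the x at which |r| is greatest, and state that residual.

x = 60, r = 4

x=30: ŷ = -3.5 + 1.9·30 = 53.5; r = 51.5 − 53.5 = -2
x=40: ŷ = -3.5 + 1.9·40 = 72.5; r = 74.5 − 72.5 = 2
x=50: ŷ = -3.5 + 1.9·50 = 91.5; r = 90.5 − 91.5 = -1
x=60: ŷ = -3.5 + 1.9·60 = 110.5; r = 114.5 − 110.5 = 4
x=70: ŷ = -3.5 + 1.9·70 = 129.5; r = 126.5 − 129.5 = -3
Largest |r| is 4 at x = 60, residual 4.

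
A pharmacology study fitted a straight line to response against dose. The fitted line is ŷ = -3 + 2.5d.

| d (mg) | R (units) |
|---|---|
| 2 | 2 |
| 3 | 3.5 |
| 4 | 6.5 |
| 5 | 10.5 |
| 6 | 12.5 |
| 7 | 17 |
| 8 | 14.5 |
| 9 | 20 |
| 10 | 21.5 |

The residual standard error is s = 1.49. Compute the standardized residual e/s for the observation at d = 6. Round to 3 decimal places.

0.336

ŷ = -3 + 2.5·6 = 12
e = 12.5 − 12 = 0.5
e/s = 0.5 / 1.49 = 0.336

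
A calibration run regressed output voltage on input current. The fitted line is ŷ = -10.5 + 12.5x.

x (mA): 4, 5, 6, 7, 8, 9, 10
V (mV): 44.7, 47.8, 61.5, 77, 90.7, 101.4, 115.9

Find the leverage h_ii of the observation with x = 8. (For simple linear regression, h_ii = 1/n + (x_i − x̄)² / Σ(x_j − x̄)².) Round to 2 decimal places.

h = 0.18

x̄ = (4 + 5 + 6 + 7 + 8 + 9 + 10)/7 = 7
Σ(x − x̄)² = 9 + 4 + 1 + 0 + 1 + 4 + 9 = 28
h = 1/7 + (1)²/28 = 0.142857 + 0.0357143 = 0.18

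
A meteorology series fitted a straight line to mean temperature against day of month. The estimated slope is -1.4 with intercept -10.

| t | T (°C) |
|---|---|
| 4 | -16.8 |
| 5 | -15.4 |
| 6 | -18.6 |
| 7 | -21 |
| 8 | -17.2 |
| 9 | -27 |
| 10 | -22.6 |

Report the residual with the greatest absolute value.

t=4: ŷ = -10 − 1.4·4 = -15.6; r = -16.8 − (-15.6) = -1.2
t=5: ŷ = -10 − 1.4·5 = -17; r = -15.4 − (-17) = 1.6
t=6: ŷ = -10 − 1.4·6 = -18.4; r = -18.6 − (-18.4) = -0.2
t=7: ŷ = -10 − 1.4·7 = -19.8; r = -21 − (-19.8) = -1.2
t=8: ŷ = -10 − 1.4·8 = -21.2; r = -17.2 − (-21.2) = 4
t=9: ŷ = -10 − 1.4·9 = -22.6; r = -27 − (-22.6) = -4.4
t=10: ŷ = -10 − 1.4·10 = -24; r = -22.6 − (-24) = 1.4
Largest |r| is 4.4 at t = 9, residual -4.4.

r = -4.4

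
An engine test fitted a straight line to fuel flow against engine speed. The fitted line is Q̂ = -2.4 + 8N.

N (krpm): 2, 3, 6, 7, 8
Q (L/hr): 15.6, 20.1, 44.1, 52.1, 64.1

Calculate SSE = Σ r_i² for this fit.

SSE = 17

N=2: Q̂ = -2.4 + 8·2 = 13.6; r = 15.6 − 13.6 = 2
N=3: Q̂ = -2.4 + 8·3 = 21.6; r = 20.1 − 21.6 = -1.5
N=6: Q̂ = -2.4 + 8·6 = 45.6; r = 44.1 − 45.6 = -1.5
N=7: Q̂ = -2.4 + 8·7 = 53.6; r = 52.1 − 53.6 = -1.5
N=8: Q̂ = -2.4 + 8·8 = 61.6; r = 64.1 − 61.6 = 2.5
SSE = 4 + 2.25 + 2.25 + 2.25 + 6.25 = 17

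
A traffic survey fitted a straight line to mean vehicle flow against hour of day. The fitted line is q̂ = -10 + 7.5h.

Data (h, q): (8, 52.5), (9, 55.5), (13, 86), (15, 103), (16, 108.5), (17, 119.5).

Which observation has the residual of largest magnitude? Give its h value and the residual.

h = 8, r = 2.5

h=8: q̂ = -10 + 7.5·8 = 50; r = 52.5 − 50 = 2.5
h=9: q̂ = -10 + 7.5·9 = 57.5; r = 55.5 − 57.5 = -2
h=13: q̂ = -10 + 7.5·13 = 87.5; r = 86 − 87.5 = -1.5
h=15: q̂ = -10 + 7.5·15 = 102.5; r = 103 − 102.5 = 0.5
h=16: q̂ = -10 + 7.5·16 = 110; r = 108.5 − 110 = -1.5
h=17: q̂ = -10 + 7.5·17 = 117.5; r = 119.5 − 117.5 = 2
Largest |r| is 2.5 at h = 8, residual 2.5.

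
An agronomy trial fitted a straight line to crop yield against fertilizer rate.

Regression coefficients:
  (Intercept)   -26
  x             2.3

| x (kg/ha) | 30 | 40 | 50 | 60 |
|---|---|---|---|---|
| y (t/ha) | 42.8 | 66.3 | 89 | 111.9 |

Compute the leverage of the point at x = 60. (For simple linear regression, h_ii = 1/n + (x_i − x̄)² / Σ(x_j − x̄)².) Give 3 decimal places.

h = 0.700

x̄ = (30 + 40 + 50 + 60)/4 = 45
Σ(x − x̄)² = 225 + 25 + 25 + 225 = 500
h = 1/4 + (15)²/500 = 0.25 + 0.45 = 0.700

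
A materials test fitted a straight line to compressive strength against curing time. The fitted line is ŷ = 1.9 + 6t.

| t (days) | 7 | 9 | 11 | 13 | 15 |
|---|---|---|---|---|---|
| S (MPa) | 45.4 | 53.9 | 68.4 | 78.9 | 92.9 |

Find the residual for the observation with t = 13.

ŷ = 1.9 + 6·13 = 79.9
e = 78.9 − 79.9 = -1

e = -1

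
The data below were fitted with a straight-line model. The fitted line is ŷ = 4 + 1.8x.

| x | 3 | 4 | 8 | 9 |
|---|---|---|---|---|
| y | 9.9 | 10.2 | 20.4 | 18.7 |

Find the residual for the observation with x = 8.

r = 2

ŷ = 4 + 1.8·8 = 18.4
r = 20.4 − 18.4 = 2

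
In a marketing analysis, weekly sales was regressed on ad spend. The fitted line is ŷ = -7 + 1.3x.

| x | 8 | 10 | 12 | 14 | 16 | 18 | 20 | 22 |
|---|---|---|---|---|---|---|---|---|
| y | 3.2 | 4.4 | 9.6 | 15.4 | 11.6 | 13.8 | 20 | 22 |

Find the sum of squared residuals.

SSE = 34

x=8: ŷ = -7 + 1.3·8 = 3.4; e = 3.2 − 3.4 = -0.2
x=10: ŷ = -7 + 1.3·10 = 6; e = 4.4 − 6 = -1.6
x=12: ŷ = -7 + 1.3·12 = 8.6; e = 9.6 − 8.6 = 1
x=14: ŷ = -7 + 1.3·14 = 11.2; e = 15.4 − 11.2 = 4.2
x=16: ŷ = -7 + 1.3·16 = 13.8; e = 11.6 − 13.8 = -2.2
x=18: ŷ = -7 + 1.3·18 = 16.4; e = 13.8 − 16.4 = -2.6
x=20: ŷ = -7 + 1.3·20 = 19; e = 20 − 19 = 1
x=22: ŷ = -7 + 1.3·22 = 21.6; e = 22 − 21.6 = 0.4
SSE = 0.04 + 2.56 + 1 + 17.64 + 4.84 + 6.76 + 1 + 0.16 = 34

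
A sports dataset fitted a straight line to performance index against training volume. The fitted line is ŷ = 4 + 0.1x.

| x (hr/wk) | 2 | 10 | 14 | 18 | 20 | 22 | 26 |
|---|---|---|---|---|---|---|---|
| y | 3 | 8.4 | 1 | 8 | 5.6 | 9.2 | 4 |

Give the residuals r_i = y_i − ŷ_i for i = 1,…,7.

-1.2, 3.4, -4.4, 2.2, -0.4, 3, -2.6

x=2: ŷ = 4 + 0.1·2 = 4.2; r = 3 − 4.2 = -1.2
x=10: ŷ = 4 + 0.1·10 = 5; r = 8.4 − 5 = 3.4
x=14: ŷ = 4 + 0.1·14 = 5.4; r = 1 − 5.4 = -4.4
x=18: ŷ = 4 + 0.1·18 = 5.8; r = 8 − 5.8 = 2.2
x=20: ŷ = 4 + 0.1·20 = 6; r = 5.6 − 6 = -0.4
x=22: ŷ = 4 + 0.1·22 = 6.2; r = 9.2 − 6.2 = 3
x=26: ŷ = 4 + 0.1·26 = 6.6; r = 4 − 6.6 = -2.6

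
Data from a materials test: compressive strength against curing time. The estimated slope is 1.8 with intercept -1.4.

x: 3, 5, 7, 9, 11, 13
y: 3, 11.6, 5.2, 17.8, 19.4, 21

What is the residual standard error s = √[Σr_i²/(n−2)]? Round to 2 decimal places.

s = 4.00

x=3: ŷ = -1.4 + 1.8·3 = 4; r = 3 − 4 = -1
x=5: ŷ = -1.4 + 1.8·5 = 7.6; r = 11.6 − 7.6 = 4
x=7: ŷ = -1.4 + 1.8·7 = 11.2; r = 5.2 − 11.2 = -6
x=9: ŷ = -1.4 + 1.8·9 = 14.8; r = 17.8 − 14.8 = 3
x=11: ŷ = -1.4 + 1.8·11 = 18.4; r = 19.4 − 18.4 = 1
x=13: ŷ = -1.4 + 1.8·13 = 22; r = 21 − 22 = -1
SSE = 1 + 16 + 36 + 9 + 1 + 1 = 64
s = √(64/4) = √16 ≈ 4.00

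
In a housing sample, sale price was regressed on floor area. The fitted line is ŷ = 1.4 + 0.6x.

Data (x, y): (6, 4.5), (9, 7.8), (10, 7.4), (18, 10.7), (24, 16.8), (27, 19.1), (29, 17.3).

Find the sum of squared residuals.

x=6: ŷ = 1.4 + 0.6·6 = 5; e = 4.5 − 5 = -0.5
x=9: ŷ = 1.4 + 0.6·9 = 6.8; e = 7.8 − 6.8 = 1
x=10: ŷ = 1.4 + 0.6·10 = 7.4; e = 7.4 − 7.4 = 0
x=18: ŷ = 1.4 + 0.6·18 = 12.2; e = 10.7 − 12.2 = -1.5
x=24: ŷ = 1.4 + 0.6·24 = 15.8; e = 16.8 − 15.8 = 1
x=27: ŷ = 1.4 + 0.6·27 = 17.6; e = 19.1 − 17.6 = 1.5
x=29: ŷ = 1.4 + 0.6·29 = 18.8; e = 17.3 − 18.8 = -1.5
SSE = 0.25 + 1 + 0 + 2.25 + 1 + 2.25 + 2.25 = 9

SSE = 9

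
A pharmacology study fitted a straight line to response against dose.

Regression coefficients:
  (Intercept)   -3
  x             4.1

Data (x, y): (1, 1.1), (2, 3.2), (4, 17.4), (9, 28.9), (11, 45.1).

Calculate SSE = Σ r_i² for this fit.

x=1: ŷ = -3 + 4.1·1 = 1.1; r = 1.1 − 1.1 = 0
x=2: ŷ = -3 + 4.1·2 = 5.2; r = 3.2 − 5.2 = -2
x=4: ŷ = -3 + 4.1·4 = 13.4; r = 17.4 − 13.4 = 4
x=9: ŷ = -3 + 4.1·9 = 33.9; r = 28.9 − 33.9 = -5
x=11: ŷ = -3 + 4.1·11 = 42.1; r = 45.1 − 42.1 = 3
SSE = 0 + 4 + 16 + 25 + 9 = 54

SSE = 54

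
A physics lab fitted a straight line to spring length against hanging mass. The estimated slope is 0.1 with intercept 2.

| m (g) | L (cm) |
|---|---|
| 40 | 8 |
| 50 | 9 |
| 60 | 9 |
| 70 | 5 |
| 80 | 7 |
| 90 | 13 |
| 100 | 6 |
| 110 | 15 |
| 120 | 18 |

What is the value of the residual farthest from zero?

r = -6

m=40: L̂ = 2 + 0.1·40 = 6; r = 8 − 6 = 2
m=50: L̂ = 2 + 0.1·50 = 7; r = 9 − 7 = 2
m=60: L̂ = 2 + 0.1·60 = 8; r = 9 − 8 = 1
m=70: L̂ = 2 + 0.1·70 = 9; r = 5 − 9 = -4
m=80: L̂ = 2 + 0.1·80 = 10; r = 7 − 10 = -3
m=90: L̂ = 2 + 0.1·90 = 11; r = 13 − 11 = 2
m=100: L̂ = 2 + 0.1·100 = 12; r = 6 − 12 = -6
m=110: L̂ = 2 + 0.1·110 = 13; r = 15 − 13 = 2
m=120: L̂ = 2 + 0.1·120 = 14; r = 18 − 14 = 4
Largest |r| is 6 at m = 100, residual -6.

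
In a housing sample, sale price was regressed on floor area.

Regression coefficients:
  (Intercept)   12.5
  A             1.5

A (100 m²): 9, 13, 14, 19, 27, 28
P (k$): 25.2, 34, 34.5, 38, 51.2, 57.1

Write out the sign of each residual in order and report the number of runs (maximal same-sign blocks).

4 runs

A=9: ŷ = 12.5 + 1.5·9 = 26; r = 25.2 − 26 = -0.8
A=13: ŷ = 12.5 + 1.5·13 = 32; r = 34 − 32 = 2
A=14: ŷ = 12.5 + 1.5·14 = 33.5; r = 34.5 − 33.5 = 1
A=19: ŷ = 12.5 + 1.5·19 = 41; r = 38 − 41 = -3
A=27: ŷ = 12.5 + 1.5·27 = 53; r = 51.2 − 53 = -1.8
A=28: ŷ = 12.5 + 1.5·28 = 54.5; r = 57.1 − 54.5 = 2.6
Signs: − + + − − +
Runs: −×1, +×2, −×2, +×1 → 4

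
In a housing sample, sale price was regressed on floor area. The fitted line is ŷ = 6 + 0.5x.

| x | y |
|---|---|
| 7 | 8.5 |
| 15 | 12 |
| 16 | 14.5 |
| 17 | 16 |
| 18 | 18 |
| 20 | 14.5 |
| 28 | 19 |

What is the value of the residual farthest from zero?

x=7: ŷ = 6 + 0.5·7 = 9.5; e = 8.5 − 9.5 = -1
x=15: ŷ = 6 + 0.5·15 = 13.5; e = 12 − 13.5 = -1.5
x=16: ŷ = 6 + 0.5·16 = 14; e = 14.5 − 14 = 0.5
x=17: ŷ = 6 + 0.5·17 = 14.5; e = 16 − 14.5 = 1.5
x=18: ŷ = 6 + 0.5·18 = 15; e = 18 − 15 = 3
x=20: ŷ = 6 + 0.5·20 = 16; e = 14.5 − 16 = -1.5
x=28: ŷ = 6 + 0.5·28 = 20; e = 19 − 20 = -1
Largest |e| is 3 at x = 18, residual 3.

e = 3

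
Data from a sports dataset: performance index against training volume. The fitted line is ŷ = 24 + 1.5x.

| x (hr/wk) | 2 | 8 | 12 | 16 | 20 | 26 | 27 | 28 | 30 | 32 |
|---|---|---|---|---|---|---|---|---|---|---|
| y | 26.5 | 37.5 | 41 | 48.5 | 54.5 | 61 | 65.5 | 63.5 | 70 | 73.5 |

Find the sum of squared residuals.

SSE = 18.5

x=2: ŷ = 24 + 1.5·2 = 27; r = 26.5 − 27 = -0.5
x=8: ŷ = 24 + 1.5·8 = 36; r = 37.5 − 36 = 1.5
x=12: ŷ = 24 + 1.5·12 = 42; r = 41 − 42 = -1
x=16: ŷ = 24 + 1.5·16 = 48; r = 48.5 − 48 = 0.5
x=20: ŷ = 24 + 1.5·20 = 54; r = 54.5 − 54 = 0.5
x=26: ŷ = 24 + 1.5·26 = 63; r = 61 − 63 = -2
x=27: ŷ = 24 + 1.5·27 = 64.5; r = 65.5 − 64.5 = 1
x=28: ŷ = 24 + 1.5·28 = 66; r = 63.5 − 66 = -2.5
x=30: ŷ = 24 + 1.5·30 = 69; r = 70 − 69 = 1
x=32: ŷ = 24 + 1.5·32 = 72; r = 73.5 − 72 = 1.5
SSE = 0.25 + 2.25 + 1 + 0.25 + 0.25 + 4 + 1 + 6.25 + 1 + 2.25 = 18.5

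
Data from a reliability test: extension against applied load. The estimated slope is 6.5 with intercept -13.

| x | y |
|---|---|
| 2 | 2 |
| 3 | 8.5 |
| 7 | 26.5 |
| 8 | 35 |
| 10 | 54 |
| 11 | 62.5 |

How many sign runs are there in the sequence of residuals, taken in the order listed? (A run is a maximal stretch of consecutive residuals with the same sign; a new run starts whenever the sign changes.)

3 runs

x=2: ŷ = -13 + 6.5·2 = 0; e = 2 − 0 = 2
x=3: ŷ = -13 + 6.5·3 = 6.5; e = 8.5 − 6.5 = 2
x=7: ŷ = -13 + 6.5·7 = 32.5; e = 26.5 − 32.5 = -6
x=8: ŷ = -13 + 6.5·8 = 39; e = 35 − 39 = -4
x=10: ŷ = -13 + 6.5·10 = 52; e = 54 − 52 = 2
x=11: ŷ = -13 + 6.5·11 = 58.5; e = 62.5 − 58.5 = 4
Signs: + + − − + +
Runs: +×2, −×2, +×2 → 3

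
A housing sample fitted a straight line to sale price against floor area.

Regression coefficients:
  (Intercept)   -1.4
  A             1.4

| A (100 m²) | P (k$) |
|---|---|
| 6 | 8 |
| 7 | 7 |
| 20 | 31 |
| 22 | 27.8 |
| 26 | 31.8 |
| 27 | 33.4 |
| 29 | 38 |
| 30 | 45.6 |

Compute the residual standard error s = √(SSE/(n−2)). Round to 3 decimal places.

A=6: ŷ = -1.4 + 1.4·6 = 7; e = 8 − 7 = 1
A=7: ŷ = -1.4 + 1.4·7 = 8.4; e = 7 − 8.4 = -1.4
A=20: ŷ = -1.4 + 1.4·20 = 26.6; e = 31 − 26.6 = 4.4
A=22: ŷ = -1.4 + 1.4·22 = 29.4; e = 27.8 − 29.4 = -1.6
A=26: ŷ = -1.4 + 1.4·26 = 35; e = 31.8 − 35 = -3.2
A=27: ŷ = -1.4 + 1.4·27 = 36.4; e = 33.4 − 36.4 = -3
A=29: ŷ = -1.4 + 1.4·29 = 39.2; e = 38 − 39.2 = -1.2
A=30: ŷ = -1.4 + 1.4·30 = 40.6; e = 45.6 − 40.6 = 5
SSE = 1 + 1.96 + 19.36 + 2.56 + 10.24 + 9 + 1.44 + 25 = 70.56
s = √(70.56/6) = √11.76 ≈ 3.429

s = 3.429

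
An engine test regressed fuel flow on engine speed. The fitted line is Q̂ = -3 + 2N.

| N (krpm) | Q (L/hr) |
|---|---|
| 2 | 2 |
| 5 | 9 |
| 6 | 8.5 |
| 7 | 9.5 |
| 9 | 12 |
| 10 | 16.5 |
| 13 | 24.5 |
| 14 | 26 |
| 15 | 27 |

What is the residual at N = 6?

Q̂ = -3 + 2·6 = 9
e = 8.5 − 9 = -0.5

e = -0.5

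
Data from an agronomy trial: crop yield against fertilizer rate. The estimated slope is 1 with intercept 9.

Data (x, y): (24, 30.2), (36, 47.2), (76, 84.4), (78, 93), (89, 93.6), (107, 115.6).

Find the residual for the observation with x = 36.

e = 2.2

ŷ = 9 + 36 = 45
e = 47.2 − 45 = 2.2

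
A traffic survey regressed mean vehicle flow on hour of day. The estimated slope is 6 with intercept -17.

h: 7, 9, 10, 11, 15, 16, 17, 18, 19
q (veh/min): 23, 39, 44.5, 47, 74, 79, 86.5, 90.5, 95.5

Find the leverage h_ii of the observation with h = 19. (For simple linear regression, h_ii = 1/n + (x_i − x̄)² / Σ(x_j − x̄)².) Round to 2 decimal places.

h = 0.31

h̄ = (7 + 9 + 10 + 11 + 15 + 16 + 17 + 18 + 19)/9 = 13.5556
Σ(h − h̄)² = 42.9753 + 20.7531 + 12.642 + 6.53086 + 2.08642 + 5.97531 + 11.8642 + 19.7531 + 29.642 = 152.222
h = 1/9 + (5.44444)²/152.222 = 0.111111 + 0.194728 = 0.31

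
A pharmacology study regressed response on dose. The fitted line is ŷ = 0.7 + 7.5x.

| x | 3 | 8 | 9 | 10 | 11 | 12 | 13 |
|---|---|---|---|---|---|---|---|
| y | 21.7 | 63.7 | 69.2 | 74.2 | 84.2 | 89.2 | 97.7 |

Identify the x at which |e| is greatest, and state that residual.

x=3: ŷ = 0.7 + 7.5·3 = 23.2; e = 21.7 − 23.2 = -1.5
x=8: ŷ = 0.7 + 7.5·8 = 60.7; e = 63.7 − 60.7 = 3
x=9: ŷ = 0.7 + 7.5·9 = 68.2; e = 69.2 − 68.2 = 1
x=10: ŷ = 0.7 + 7.5·10 = 75.7; e = 74.2 − 75.7 = -1.5
x=11: ŷ = 0.7 + 7.5·11 = 83.2; e = 84.2 − 83.2 = 1
x=12: ŷ = 0.7 + 7.5·12 = 90.7; e = 89.2 − 90.7 = -1.5
x=13: ŷ = 0.7 + 7.5·13 = 98.2; e = 97.7 − 98.2 = -0.5
Largest |e| is 3 at x = 8, residual 3.

x = 8, e = 3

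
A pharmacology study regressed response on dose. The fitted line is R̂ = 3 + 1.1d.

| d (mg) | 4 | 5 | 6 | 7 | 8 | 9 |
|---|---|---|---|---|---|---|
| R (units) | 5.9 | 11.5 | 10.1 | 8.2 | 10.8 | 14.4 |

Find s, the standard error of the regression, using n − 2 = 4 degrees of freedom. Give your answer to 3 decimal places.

s = 2.291

d=4: R̂ = 3 + 1.1·4 = 7.4; e = 5.9 − 7.4 = -1.5
d=5: R̂ = 3 + 1.1·5 = 8.5; e = 11.5 − 8.5 = 3
d=6: R̂ = 3 + 1.1·6 = 9.6; e = 10.1 − 9.6 = 0.5
d=7: R̂ = 3 + 1.1·7 = 10.7; e = 8.2 − 10.7 = -2.5
d=8: R̂ = 3 + 1.1·8 = 11.8; e = 10.8 − 11.8 = -1
d=9: R̂ = 3 + 1.1·9 = 12.9; e = 14.4 − 12.9 = 1.5
SSE = 2.25 + 9 + 0.25 + 6.25 + 1 + 2.25 = 21
s = √(21/4) = √5.25 ≈ 2.291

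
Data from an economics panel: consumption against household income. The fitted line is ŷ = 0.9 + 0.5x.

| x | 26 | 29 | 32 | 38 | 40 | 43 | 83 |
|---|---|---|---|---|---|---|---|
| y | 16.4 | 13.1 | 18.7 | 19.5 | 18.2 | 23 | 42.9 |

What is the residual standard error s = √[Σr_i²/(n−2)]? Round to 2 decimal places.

x=26: ŷ = 0.9 + 0.5·26 = 13.9; r = 16.4 − 13.9 = 2.5
x=29: ŷ = 0.9 + 0.5·29 = 15.4; r = 13.1 − 15.4 = -2.3
x=32: ŷ = 0.9 + 0.5·32 = 16.9; r = 18.7 − 16.9 = 1.8
x=38: ŷ = 0.9 + 0.5·38 = 19.9; r = 19.5 − 19.9 = -0.4
x=40: ŷ = 0.9 + 0.5·40 = 20.9; r = 18.2 − 20.9 = -2.7
x=43: ŷ = 0.9 + 0.5·43 = 22.4; r = 23 − 22.4 = 0.6
x=83: ŷ = 0.9 + 0.5·83 = 42.4; r = 42.9 − 42.4 = 0.5
SSE = 6.25 + 5.29 + 3.24 + 0.16 + 7.29 + 0.36 + 0.25 = 22.84
s = √(22.84/5) = √4.568 ≈ 2.14

s = 2.14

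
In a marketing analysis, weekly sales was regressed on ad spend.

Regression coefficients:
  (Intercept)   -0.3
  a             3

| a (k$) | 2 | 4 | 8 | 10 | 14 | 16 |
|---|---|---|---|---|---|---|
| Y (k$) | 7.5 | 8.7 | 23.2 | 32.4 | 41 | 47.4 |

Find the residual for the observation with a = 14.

ŷ = -0.3 + 3·14 = 41.7
e = 41 − 41.7 = -0.7

e = -0.7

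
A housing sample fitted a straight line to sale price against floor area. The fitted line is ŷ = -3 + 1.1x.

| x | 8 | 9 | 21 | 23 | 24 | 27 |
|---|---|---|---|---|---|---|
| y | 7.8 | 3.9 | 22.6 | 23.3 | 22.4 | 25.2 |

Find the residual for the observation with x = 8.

ŷ = -3 + 1.1·8 = 5.8
r = 7.8 − 5.8 = 2

r = 2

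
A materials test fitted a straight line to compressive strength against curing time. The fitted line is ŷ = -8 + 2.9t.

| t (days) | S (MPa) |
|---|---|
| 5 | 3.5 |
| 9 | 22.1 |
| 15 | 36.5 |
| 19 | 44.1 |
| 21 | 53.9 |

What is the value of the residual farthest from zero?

r = 4

t=5: ŷ = -8 + 2.9·5 = 6.5; r = 3.5 − 6.5 = -3
t=9: ŷ = -8 + 2.9·9 = 18.1; r = 22.1 − 18.1 = 4
t=15: ŷ = -8 + 2.9·15 = 35.5; r = 36.5 − 35.5 = 1
t=19: ŷ = -8 + 2.9·19 = 47.1; r = 44.1 − 47.1 = -3
t=21: ŷ = -8 + 2.9·21 = 52.9; r = 53.9 − 52.9 = 1
Largest |r| is 4 at t = 9, residual 4.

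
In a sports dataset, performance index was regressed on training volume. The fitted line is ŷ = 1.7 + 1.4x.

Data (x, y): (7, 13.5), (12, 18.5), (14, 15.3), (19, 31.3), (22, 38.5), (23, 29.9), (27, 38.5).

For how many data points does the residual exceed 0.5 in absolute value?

6

x=7: ŷ = 1.7 + 1.4·7 = 11.5; e = 13.5 − 11.5 = 2
x=12: ŷ = 1.7 + 1.4·12 = 18.5; e = 18.5 − 18.5 = 0
x=14: ŷ = 1.7 + 1.4·14 = 21.3; e = 15.3 − 21.3 = -6
x=19: ŷ = 1.7 + 1.4·19 = 28.3; e = 31.3 − 28.3 = 3
x=22: ŷ = 1.7 + 1.4·22 = 32.5; e = 38.5 − 32.5 = 6
x=23: ŷ = 1.7 + 1.4·23 = 33.9; e = 29.9 − 33.9 = -4
x=27: ŷ = 1.7 + 1.4·27 = 39.5; e = 38.5 − 39.5 = -1
|e| > 0.5: x=7 (|e|=2), x=14 (|e|=6), x=19 (|e|=3), x=22 (|e|=6), x=23 (|e|=4), x=27 (|e|=1) → 6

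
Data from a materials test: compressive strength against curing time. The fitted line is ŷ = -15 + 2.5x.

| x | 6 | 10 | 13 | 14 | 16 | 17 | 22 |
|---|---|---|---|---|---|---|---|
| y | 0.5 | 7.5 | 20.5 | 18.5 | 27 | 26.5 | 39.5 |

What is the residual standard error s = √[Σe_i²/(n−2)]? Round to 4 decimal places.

s = 2.1448

x=6: ŷ = -15 + 2.5·6 = 0; e = 0.5 − 0 = 0.5
x=10: ŷ = -15 + 2.5·10 = 10; e = 7.5 − 10 = -2.5
x=13: ŷ = -15 + 2.5·13 = 17.5; e = 20.5 − 17.5 = 3
x=14: ŷ = -15 + 2.5·14 = 20; e = 18.5 − 20 = -1.5
x=16: ŷ = -15 + 2.5·16 = 25; e = 27 − 25 = 2
x=17: ŷ = -15 + 2.5·17 = 27.5; e = 26.5 − 27.5 = -1
x=22: ŷ = -15 + 2.5·22 = 40; e = 39.5 − 40 = -0.5
SSE = 0.25 + 6.25 + 9 + 2.25 + 4 + 1 + 0.25 = 23
s = √(23/5) = √4.6 ≈ 2.1448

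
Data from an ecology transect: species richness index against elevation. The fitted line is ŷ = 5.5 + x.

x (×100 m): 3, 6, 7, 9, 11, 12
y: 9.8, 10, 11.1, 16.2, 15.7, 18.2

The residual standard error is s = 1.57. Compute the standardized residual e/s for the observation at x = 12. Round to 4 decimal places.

0.4459

ŷ = 5.5 + 12 = 17.5
e = 18.2 − 17.5 = 0.7
e/s = 0.7 / 1.57 = 0.4459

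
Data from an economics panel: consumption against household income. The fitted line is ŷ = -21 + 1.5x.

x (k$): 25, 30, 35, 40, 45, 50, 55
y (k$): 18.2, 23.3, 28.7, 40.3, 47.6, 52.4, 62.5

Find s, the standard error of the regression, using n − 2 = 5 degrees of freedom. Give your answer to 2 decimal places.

s = 1.88

x=25: ŷ = -21 + 1.5·25 = 16.5; r = 18.2 − 16.5 = 1.7
x=30: ŷ = -21 + 1.5·30 = 24; r = 23.3 − 24 = -0.7
x=35: ŷ = -21 + 1.5·35 = 31.5; r = 28.7 − 31.5 = -2.8
x=40: ŷ = -21 + 1.5·40 = 39; r = 40.3 − 39 = 1.3
x=45: ŷ = -21 + 1.5·45 = 46.5; r = 47.6 − 46.5 = 1.1
x=50: ŷ = -21 + 1.5·50 = 54; r = 52.4 − 54 = -1.6
x=55: ŷ = -21 + 1.5·55 = 61.5; r = 62.5 − 61.5 = 1
SSE = 2.89 + 0.49 + 7.84 + 1.69 + 1.21 + 2.56 + 1 = 17.68
s = √(17.68/5) = √3.536 ≈ 1.88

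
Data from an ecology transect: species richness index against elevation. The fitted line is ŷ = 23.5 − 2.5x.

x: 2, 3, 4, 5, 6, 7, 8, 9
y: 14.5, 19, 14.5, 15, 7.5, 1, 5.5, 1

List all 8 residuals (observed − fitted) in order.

-4, 3, 1, 4, -1, -5, 2, 0

x=2: ŷ = 23.5 − 2.5·2 = 18.5; e = 14.5 − 18.5 = -4
x=3: ŷ = 23.5 − 2.5·3 = 16; e = 19 − 16 = 3
x=4: ŷ = 23.5 − 2.5·4 = 13.5; e = 14.5 − 13.5 = 1
x=5: ŷ = 23.5 − 2.5·5 = 11; e = 15 − 11 = 4
x=6: ŷ = 23.5 − 2.5·6 = 8.5; e = 7.5 − 8.5 = -1
x=7: ŷ = 23.5 − 2.5·7 = 6; e = 1 − 6 = -5
x=8: ŷ = 23.5 − 2.5·8 = 3.5; e = 5.5 − 3.5 = 2
x=9: ŷ = 23.5 − 2.5·9 = 1; e = 1 − 1 = 0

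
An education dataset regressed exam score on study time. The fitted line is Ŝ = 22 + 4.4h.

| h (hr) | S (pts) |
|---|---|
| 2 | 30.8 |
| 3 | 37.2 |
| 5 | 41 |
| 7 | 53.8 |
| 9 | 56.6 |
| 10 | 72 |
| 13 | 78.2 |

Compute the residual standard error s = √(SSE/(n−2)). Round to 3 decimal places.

s = 3.899

h=2: Ŝ = 22 + 4.4·2 = 30.8; e = 30.8 − 30.8 = 0
h=3: Ŝ = 22 + 4.4·3 = 35.2; e = 37.2 − 35.2 = 2
h=5: Ŝ = 22 + 4.4·5 = 44; e = 41 − 44 = -3
h=7: Ŝ = 22 + 4.4·7 = 52.8; e = 53.8 − 52.8 = 1
h=9: Ŝ = 22 + 4.4·9 = 61.6; e = 56.6 − 61.6 = -5
h=10: Ŝ = 22 + 4.4·10 = 66; e = 72 − 66 = 6
h=13: Ŝ = 22 + 4.4·13 = 79.2; e = 78.2 − 79.2 = -1
SSE = 0 + 4 + 9 + 1 + 25 + 36 + 1 = 76
s = √(76/5) = √15.2 ≈ 3.899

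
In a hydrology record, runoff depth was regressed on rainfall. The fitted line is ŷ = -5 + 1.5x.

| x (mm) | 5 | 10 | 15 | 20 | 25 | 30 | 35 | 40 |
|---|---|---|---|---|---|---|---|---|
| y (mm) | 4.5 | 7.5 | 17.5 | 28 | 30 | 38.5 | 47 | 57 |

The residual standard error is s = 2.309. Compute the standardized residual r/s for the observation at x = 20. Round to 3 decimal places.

ŷ = -5 + 1.5·20 = 25
r = 28 − 25 = 3
r/s = 3 / 2.309 = 1.299

1.299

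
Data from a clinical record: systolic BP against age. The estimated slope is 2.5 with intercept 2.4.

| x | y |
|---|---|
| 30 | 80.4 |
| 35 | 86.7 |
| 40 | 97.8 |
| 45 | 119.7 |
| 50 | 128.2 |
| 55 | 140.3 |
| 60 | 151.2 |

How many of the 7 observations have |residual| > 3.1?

x=30: ŷ = 2.4 + 2.5·30 = 77.4; r = 80.4 − 77.4 = 3
x=35: ŷ = 2.4 + 2.5·35 = 89.9; r = 86.7 − 89.9 = -3.2
x=40: ŷ = 2.4 + 2.5·40 = 102.4; r = 97.8 − 102.4 = -4.6
x=45: ŷ = 2.4 + 2.5·45 = 114.9; r = 119.7 − 114.9 = 4.8
x=50: ŷ = 2.4 + 2.5·50 = 127.4; r = 128.2 − 127.4 = 0.8
x=55: ŷ = 2.4 + 2.5·55 = 139.9; r = 140.3 − 139.9 = 0.4
x=60: ŷ = 2.4 + 2.5·60 = 152.4; r = 151.2 − 152.4 = -1.2
|r| > 3.1: x=35 (|r|=3.2), x=40 (|r|=4.6), x=45 (|r|=4.8) → 3

3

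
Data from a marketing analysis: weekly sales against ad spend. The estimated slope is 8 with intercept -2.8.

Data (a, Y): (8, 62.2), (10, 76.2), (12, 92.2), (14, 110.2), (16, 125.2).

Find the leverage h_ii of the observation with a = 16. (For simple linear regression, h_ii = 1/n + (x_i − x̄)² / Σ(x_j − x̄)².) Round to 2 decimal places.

h = 0.60

ā = (8 + 10 + 12 + 14 + 16)/5 = 12
Σ(a − ā)² = 16 + 4 + 0 + 4 + 16 = 40
h = 1/5 + (4)²/40 = 0.2 + 0.4 = 0.60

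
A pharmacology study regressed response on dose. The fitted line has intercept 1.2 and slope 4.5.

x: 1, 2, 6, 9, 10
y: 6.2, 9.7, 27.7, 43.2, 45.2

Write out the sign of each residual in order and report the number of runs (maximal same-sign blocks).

4 runs

x=1: ŷ = 1.2 + 4.5·1 = 5.7; e = 6.2 − 5.7 = 0.5
x=2: ŷ = 1.2 + 4.5·2 = 10.2; e = 9.7 − 10.2 = -0.5
x=6: ŷ = 1.2 + 4.5·6 = 28.2; e = 27.7 − 28.2 = -0.5
x=9: ŷ = 1.2 + 4.5·9 = 41.7; e = 43.2 − 41.7 = 1.5
x=10: ŷ = 1.2 + 4.5·10 = 46.2; e = 45.2 − 46.2 = -1
Signs: + − − + −
Runs: +×1, −×2, +×1, −×1 → 4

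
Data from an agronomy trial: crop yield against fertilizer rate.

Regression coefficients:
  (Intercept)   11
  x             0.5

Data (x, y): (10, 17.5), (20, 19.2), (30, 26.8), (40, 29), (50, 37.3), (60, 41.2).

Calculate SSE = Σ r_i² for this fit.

x=10: ŷ = 11 + 0.5·10 = 16; r = 17.5 − 16 = 1.5
x=20: ŷ = 11 + 0.5·20 = 21; r = 19.2 − 21 = -1.8
x=30: ŷ = 11 + 0.5·30 = 26; r = 26.8 − 26 = 0.8
x=40: ŷ = 11 + 0.5·40 = 31; r = 29 − 31 = -2
x=50: ŷ = 11 + 0.5·50 = 36; r = 37.3 − 36 = 1.3
x=60: ŷ = 11 + 0.5·60 = 41; r = 41.2 − 41 = 0.2
SSE = 2.25 + 3.24 + 0.64 + 4 + 1.69 + 0.04 = 11.86

SSE = 11.86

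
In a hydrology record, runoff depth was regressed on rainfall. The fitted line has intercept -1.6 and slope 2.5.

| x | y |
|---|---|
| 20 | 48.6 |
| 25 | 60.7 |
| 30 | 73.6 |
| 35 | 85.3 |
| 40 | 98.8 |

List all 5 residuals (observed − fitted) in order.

x=20: ŷ = -1.6 + 2.5·20 = 48.4; e = 48.6 − 48.4 = 0.2
x=25: ŷ = -1.6 + 2.5·25 = 60.9; e = 60.7 − 60.9 = -0.2
x=30: ŷ = -1.6 + 2.5·30 = 73.4; e = 73.6 − 73.4 = 0.2
x=35: ŷ = -1.6 + 2.5·35 = 85.9; e = 85.3 − 85.9 = -0.6
x=40: ŷ = -1.6 + 2.5·40 = 98.4; e = 98.8 − 98.4 = 0.4

0.2, -0.2, 0.2, -0.6, 0.4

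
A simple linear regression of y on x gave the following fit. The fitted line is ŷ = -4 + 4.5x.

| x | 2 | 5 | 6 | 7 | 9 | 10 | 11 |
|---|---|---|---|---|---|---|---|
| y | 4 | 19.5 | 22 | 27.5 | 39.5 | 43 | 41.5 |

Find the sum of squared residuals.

x=2: ŷ = -4 + 4.5·2 = 5; e = 4 − 5 = -1
x=5: ŷ = -4 + 4.5·5 = 18.5; e = 19.5 − 18.5 = 1
x=6: ŷ = -4 + 4.5·6 = 23; e = 22 − 23 = -1
x=7: ŷ = -4 + 4.5·7 = 27.5; e = 27.5 − 27.5 = 0
x=9: ŷ = -4 + 4.5·9 = 36.5; e = 39.5 − 36.5 = 3
x=10: ŷ = -4 + 4.5·10 = 41; e = 43 − 41 = 2
x=11: ŷ = -4 + 4.5·11 = 45.5; e = 41.5 − 45.5 = -4
SSE = 1 + 1 + 1 + 0 + 9 + 4 + 16 = 32

SSE = 32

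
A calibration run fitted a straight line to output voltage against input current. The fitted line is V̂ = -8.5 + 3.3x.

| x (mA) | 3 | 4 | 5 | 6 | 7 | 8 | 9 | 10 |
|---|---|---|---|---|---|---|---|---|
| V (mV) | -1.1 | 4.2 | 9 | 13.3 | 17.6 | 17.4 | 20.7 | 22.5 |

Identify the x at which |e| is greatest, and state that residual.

x=3: V̂ = -8.5 + 3.3·3 = 1.4; e = -1.1 − 1.4 = -2.5
x=4: V̂ = -8.5 + 3.3·4 = 4.7; e = 4.2 − 4.7 = -0.5
x=5: V̂ = -8.5 + 3.3·5 = 8; e = 9 − 8 = 1
x=6: V̂ = -8.5 + 3.3·6 = 11.3; e = 13.3 − 11.3 = 2
x=7: V̂ = -8.5 + 3.3·7 = 14.6; e = 17.6 − 14.6 = 3
x=8: V̂ = -8.5 + 3.3·8 = 17.9; e = 17.4 − 17.9 = -0.5
x=9: V̂ = -8.5 + 3.3·9 = 21.2; e = 20.7 − 21.2 = -0.5
x=10: V̂ = -8.5 + 3.3·10 = 24.5; e = 22.5 − 24.5 = -2
Largest |e| is 3 at x = 7, residual 3.

x = 7, e = 3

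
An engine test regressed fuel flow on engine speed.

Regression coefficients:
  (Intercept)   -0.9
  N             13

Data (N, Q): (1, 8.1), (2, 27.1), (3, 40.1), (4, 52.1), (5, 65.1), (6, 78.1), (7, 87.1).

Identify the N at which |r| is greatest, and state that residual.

N=1: Q̂ = -0.9 + 13·1 = 12.1; r = 8.1 − 12.1 = -4
N=2: Q̂ = -0.9 + 13·2 = 25.1; r = 27.1 − 25.1 = 2
N=3: Q̂ = -0.9 + 13·3 = 38.1; r = 40.1 − 38.1 = 2
N=4: Q̂ = -0.9 + 13·4 = 51.1; r = 52.1 − 51.1 = 1
N=5: Q̂ = -0.9 + 13·5 = 64.1; r = 65.1 − 64.1 = 1
N=6: Q̂ = -0.9 + 13·6 = 77.1; r = 78.1 − 77.1 = 1
N=7: Q̂ = -0.9 + 13·7 = 90.1; r = 87.1 − 90.1 = -3
Largest |r| is 4 at N = 1, residual -4.

N = 1, r = -4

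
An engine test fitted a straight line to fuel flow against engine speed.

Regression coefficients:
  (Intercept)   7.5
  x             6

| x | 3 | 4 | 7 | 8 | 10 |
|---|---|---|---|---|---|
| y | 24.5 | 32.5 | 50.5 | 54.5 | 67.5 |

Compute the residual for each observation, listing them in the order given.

-1, 1, 1, -1, 0

x=3: ŷ = 7.5 + 6·3 = 25.5; r = 24.5 − 25.5 = -1
x=4: ŷ = 7.5 + 6·4 = 31.5; r = 32.5 − 31.5 = 1
x=7: ŷ = 7.5 + 6·7 = 49.5; r = 50.5 − 49.5 = 1
x=8: ŷ = 7.5 + 6·8 = 55.5; r = 54.5 − 55.5 = -1
x=10: ŷ = 7.5 + 6·10 = 67.5; r = 67.5 − 67.5 = 0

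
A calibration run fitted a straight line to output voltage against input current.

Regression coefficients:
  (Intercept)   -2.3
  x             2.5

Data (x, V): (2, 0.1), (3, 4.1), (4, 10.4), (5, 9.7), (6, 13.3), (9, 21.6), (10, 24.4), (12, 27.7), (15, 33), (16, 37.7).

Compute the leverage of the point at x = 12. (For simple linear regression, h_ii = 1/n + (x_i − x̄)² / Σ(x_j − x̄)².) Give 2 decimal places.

x̄ = (2 + 3 + 4 + 5 + 6 + 9 + 10 + 12 + 15 + 16)/10 = 8.2
Σ(x − x̄)² = 38.44 + 27.04 + 17.64 + 10.24 + 4.84 + 0.64 + 3.24 + 14.44 + 46.24 + 60.84 = 223.6
h = 1/10 + (3.8)²/223.6 = 0.1 + 0.0645796 = 0.16

h = 0.16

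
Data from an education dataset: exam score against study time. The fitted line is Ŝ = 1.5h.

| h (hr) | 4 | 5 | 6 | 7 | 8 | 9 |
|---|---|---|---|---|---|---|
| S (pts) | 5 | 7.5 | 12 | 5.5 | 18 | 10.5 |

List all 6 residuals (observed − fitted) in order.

-1, 0, 3, -5, 6, -3

h=4: Ŝ = 1.5·4 = 6; e = 5 − 6 = -1
h=5: Ŝ = 1.5·5 = 7.5; e = 7.5 − 7.5 = 0
h=6: Ŝ = 1.5·6 = 9; e = 12 − 9 = 3
h=7: Ŝ = 1.5·7 = 10.5; e = 5.5 − 10.5 = -5
h=8: Ŝ = 1.5·8 = 12; e = 18 − 12 = 6
h=9: Ŝ = 1.5·9 = 13.5; e = 10.5 − 13.5 = -3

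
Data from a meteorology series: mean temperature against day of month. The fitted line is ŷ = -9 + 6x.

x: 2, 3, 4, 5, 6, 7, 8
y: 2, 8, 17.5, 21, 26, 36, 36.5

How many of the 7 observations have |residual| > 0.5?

x=2: ŷ = -9 + 6·2 = 3; e = 2 − 3 = -1
x=3: ŷ = -9 + 6·3 = 9; e = 8 − 9 = -1
x=4: ŷ = -9 + 6·4 = 15; e = 17.5 − 15 = 2.5
x=5: ŷ = -9 + 6·5 = 21; e = 21 − 21 = 0
x=6: ŷ = -9 + 6·6 = 27; e = 26 − 27 = -1
x=7: ŷ = -9 + 6·7 = 33; e = 36 − 33 = 3
x=8: ŷ = -9 + 6·8 = 39; e = 36.5 − 39 = -2.5
|e| > 0.5: x=2 (|e|=1), x=3 (|e|=1), x=4 (|e|=2.5), x=6 (|e|=1), x=7 (|e|=3), x=8 (|e|=2.5) → 6

6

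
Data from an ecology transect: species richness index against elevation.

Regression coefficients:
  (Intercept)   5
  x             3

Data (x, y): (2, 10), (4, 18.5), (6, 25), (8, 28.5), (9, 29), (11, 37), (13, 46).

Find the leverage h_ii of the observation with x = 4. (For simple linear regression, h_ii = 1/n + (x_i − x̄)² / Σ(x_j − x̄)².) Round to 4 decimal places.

h = 0.2850

x̄ = (2 + 4 + 6 + 8 + 9 + 11 + 13)/7 = 7.57143
Σ(x − x̄)² = 31.0408 + 12.7551 + 2.46939 + 0.183673 + 2.04082 + 11.7551 + 29.4694 = 89.7143
h = 1/7 + (-3.57143)²/89.7143 = 0.142857 + 0.142175 = 0.2850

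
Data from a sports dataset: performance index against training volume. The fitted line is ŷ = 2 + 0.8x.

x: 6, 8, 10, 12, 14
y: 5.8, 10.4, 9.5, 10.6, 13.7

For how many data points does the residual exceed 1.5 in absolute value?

1

x=6: ŷ = 2 + 0.8·6 = 6.8; e = 5.8 − 6.8 = -1
x=8: ŷ = 2 + 0.8·8 = 8.4; e = 10.4 − 8.4 = 2
x=10: ŷ = 2 + 0.8·10 = 10; e = 9.5 − 10 = -0.5
x=12: ŷ = 2 + 0.8·12 = 11.6; e = 10.6 − 11.6 = -1
x=14: ŷ = 2 + 0.8·14 = 13.2; e = 13.7 − 13.2 = 0.5
|e| > 1.5: x=8 (|e|=2) → 1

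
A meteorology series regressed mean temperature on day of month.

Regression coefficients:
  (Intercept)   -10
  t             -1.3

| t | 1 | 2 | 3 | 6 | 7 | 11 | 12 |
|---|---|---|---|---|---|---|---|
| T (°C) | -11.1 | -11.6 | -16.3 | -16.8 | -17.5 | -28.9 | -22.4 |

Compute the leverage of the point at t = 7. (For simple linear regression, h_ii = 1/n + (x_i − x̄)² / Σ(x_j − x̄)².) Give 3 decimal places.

t̄ = (1 + 2 + 3 + 6 + 7 + 11 + 12)/7 = 6
Σ(t − t̄)² = 25 + 16 + 9 + 0 + 1 + 25 + 36 = 112
h = 1/7 + (1)²/112 = 0.142857 + 0.00892857 = 0.152

h = 0.152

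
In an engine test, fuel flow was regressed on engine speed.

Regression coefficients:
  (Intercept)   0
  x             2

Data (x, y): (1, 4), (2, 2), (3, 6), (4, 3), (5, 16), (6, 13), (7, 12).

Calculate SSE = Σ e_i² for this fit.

SSE = 74

x=1: ŷ = 2·1 = 2; e = 4 − 2 = 2
x=2: ŷ = 2·2 = 4; e = 2 − 4 = -2
x=3: ŷ = 2·3 = 6; e = 6 − 6 = 0
x=4: ŷ = 2·4 = 8; e = 3 − 8 = -5
x=5: ŷ = 2·5 = 10; e = 16 − 10 = 6
x=6: ŷ = 2·6 = 12; e = 13 − 12 = 1
x=7: ŷ = 2·7 = 14; e = 12 − 14 = -2
SSE = 4 + 4 + 0 + 25 + 36 + 1 + 4 = 74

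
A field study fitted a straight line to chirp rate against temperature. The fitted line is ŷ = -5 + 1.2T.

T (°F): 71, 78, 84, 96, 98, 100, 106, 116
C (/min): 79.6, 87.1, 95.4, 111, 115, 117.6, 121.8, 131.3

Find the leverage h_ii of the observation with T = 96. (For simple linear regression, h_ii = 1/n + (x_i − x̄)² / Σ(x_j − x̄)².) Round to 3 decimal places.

h = 0.129

T̄ = (71 + 78 + 84 + 96 + 98 + 100 + 106 + 116)/8 = 93.625
Σ(T − T̄)² = 511.891 + 244.141 + 92.6406 + 5.64062 + 19.1406 + 40.6406 + 153.141 + 500.641 = 1567.88
h = 1/8 + (2.375)²/1567.88 = 0.125 + 0.00359762 = 0.129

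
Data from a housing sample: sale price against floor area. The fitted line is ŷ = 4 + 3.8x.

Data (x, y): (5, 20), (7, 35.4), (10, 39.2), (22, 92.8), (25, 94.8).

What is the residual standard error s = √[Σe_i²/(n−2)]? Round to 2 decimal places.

s = 5.31

x=5: ŷ = 4 + 3.8·5 = 23; e = 20 − 23 = -3
x=7: ŷ = 4 + 3.8·7 = 30.6; e = 35.4 − 30.6 = 4.8
x=10: ŷ = 4 + 3.8·10 = 42; e = 39.2 − 42 = -2.8
x=22: ŷ = 4 + 3.8·22 = 87.6; e = 92.8 − 87.6 = 5.2
x=25: ŷ = 4 + 3.8·25 = 99; e = 94.8 − 99 = -4.2
SSE = 9 + 23.04 + 7.84 + 27.04 + 17.64 = 84.56
s = √(84.56/3) = √28.1867 ≈ 5.31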